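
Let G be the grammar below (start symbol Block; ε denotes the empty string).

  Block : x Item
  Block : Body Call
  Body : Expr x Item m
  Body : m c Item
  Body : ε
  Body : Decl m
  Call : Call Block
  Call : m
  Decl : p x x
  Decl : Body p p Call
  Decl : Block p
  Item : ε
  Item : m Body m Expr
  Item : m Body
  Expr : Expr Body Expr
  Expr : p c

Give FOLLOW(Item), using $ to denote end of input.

In Block : x Item: Item is at the end, add FOLLOW(Block) = { $, m, p, x }.
In Body : Expr x Item m: add FIRST(m) = { m }.
In Body : m c Item: Item is at the end, add FOLLOW(Body) = { $, m, p, x }.
Union: FOLLOW(Item) = { $, m, p, x }.

{ $, m, p, x }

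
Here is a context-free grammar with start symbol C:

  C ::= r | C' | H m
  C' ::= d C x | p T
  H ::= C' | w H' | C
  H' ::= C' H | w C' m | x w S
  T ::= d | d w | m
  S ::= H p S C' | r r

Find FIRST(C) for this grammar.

{ d, p, r, w }

C ::= r contributes {r}.
From C ::= C': add FIRST(C') = { d, p }.
From C ::= H m: add FIRST(H) = { d, p, r, w }.
Union: FIRST(C) = { d, p, r, w }.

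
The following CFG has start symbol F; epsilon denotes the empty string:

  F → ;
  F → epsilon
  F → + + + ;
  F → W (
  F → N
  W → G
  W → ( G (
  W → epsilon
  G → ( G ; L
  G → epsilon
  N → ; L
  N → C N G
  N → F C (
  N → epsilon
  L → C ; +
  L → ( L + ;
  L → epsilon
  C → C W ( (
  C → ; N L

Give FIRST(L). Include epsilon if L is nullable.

From L → C ; +: add FIRST(C) = { ; }.
L → ( L + ; contributes {(}.
L → epsilon contributes epsilon.
Union: FIRST(L) = { (, ;, epsilon }.

{ (, ;, epsilon }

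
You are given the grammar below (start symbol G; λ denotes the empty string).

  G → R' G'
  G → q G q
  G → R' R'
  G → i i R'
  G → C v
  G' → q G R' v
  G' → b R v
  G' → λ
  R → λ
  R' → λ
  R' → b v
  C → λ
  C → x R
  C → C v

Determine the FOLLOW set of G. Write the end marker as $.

G is the start symbol, so $ ∈ FOLLOW(G).
In G → q G q: add FIRST(q) = { q }.
In G' → q G R' v: add FIRST(R' v) = { b, v }.
Union: FOLLOW(G) = { $, b, q, v }.

{ $, b, q, v }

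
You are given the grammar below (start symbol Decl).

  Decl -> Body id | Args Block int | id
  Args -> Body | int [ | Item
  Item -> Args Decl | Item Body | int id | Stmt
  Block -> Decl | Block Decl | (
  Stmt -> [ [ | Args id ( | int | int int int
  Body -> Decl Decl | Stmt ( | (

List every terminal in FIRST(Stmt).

{ (, [, id, int }

Stmt -> [ [ contributes {[}.
From Stmt -> Args id (: add FIRST(Args) = { (, [, id, int }.
Stmt -> int contributes {int}.
Stmt -> int int int contributes {int}.
Union: FIRST(Stmt) = { (, [, id, int }.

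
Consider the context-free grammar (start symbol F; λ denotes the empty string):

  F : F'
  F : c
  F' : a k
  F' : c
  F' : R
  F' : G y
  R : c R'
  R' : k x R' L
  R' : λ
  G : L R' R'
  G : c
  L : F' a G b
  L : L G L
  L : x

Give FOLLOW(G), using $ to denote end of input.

{ a, b, c, x, y }

In F' : G y: add FIRST(y) = { y }.
In L : F' a G b: add FIRST(b) = { b }.
In L : L G L: add FIRST(L) = { a, c, x }.
Union: FOLLOW(G) = { a, b, c, x, y }.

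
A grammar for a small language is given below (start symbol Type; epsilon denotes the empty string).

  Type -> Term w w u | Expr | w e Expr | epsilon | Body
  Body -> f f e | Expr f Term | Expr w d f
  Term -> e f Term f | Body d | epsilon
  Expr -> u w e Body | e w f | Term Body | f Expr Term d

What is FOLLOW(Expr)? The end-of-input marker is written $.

In Type -> Expr: Expr is at the end, add FOLLOW(Type) = { $ }.
In Type -> w e Expr: Expr is at the end, add FOLLOW(Type) = { $ }.
In Body -> Expr f Term: add FIRST(f Term) = { f }.
In Body -> Expr w d f: add FIRST(w d f) = { w }.
In Expr -> f Expr Term d: add FIRST(Term d) = { d, e, f, u }.
Union: FOLLOW(Expr) = { $, d, e, f, u, w }.

{ $, d, e, f, u, w }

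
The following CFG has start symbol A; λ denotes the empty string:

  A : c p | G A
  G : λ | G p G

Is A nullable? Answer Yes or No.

Nullable nonterminals: G.
No production of A has an RHS whose symbols are all nullable, so A is not nullable.

No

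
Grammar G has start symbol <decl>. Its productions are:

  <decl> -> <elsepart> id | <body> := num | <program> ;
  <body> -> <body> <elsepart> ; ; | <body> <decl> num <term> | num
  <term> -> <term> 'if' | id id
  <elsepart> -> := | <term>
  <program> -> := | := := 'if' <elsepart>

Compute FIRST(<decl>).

{ :=, id, num }

From <decl> -> <elsepart> id: add FIRST(<elsepart>) = { :=, id }.
From <decl> -> <body> := num: add FIRST(<body>) = { num }.
From <decl> -> <program> ;: add FIRST(<program>) = { := }.
Union: FIRST(<decl>) = { :=, id, num }.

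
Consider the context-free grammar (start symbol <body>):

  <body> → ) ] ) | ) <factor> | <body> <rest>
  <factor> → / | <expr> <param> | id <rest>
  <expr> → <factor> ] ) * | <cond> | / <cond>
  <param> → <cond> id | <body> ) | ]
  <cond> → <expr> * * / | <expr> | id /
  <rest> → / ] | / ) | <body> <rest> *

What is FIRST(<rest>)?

{ ), / }

<rest> → / ] contributes {/}.
<rest> → / ) contributes {/}.
From <rest> → <body> <rest> *: add FIRST(<body>) = { ) }.
Union: FIRST(<rest>) = { ), / }.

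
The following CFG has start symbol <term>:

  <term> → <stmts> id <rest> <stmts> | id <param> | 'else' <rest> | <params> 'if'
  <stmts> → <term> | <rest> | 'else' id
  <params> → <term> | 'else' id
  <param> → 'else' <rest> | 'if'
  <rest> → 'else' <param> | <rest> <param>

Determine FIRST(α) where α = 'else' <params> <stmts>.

'else' is a terminal; add {'else'} and stop.

{ 'else' }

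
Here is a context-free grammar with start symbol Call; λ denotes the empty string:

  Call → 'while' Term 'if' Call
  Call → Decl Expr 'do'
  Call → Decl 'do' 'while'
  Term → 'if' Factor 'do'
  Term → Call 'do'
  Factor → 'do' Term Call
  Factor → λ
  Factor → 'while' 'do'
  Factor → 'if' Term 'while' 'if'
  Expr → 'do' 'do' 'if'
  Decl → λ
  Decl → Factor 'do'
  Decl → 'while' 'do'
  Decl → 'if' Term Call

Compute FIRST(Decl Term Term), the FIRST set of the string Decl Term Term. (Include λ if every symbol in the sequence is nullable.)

{ 'do', 'if', 'while' }

Add FIRST(Decl)\{λ} = { 'do', 'if', 'while' }; Decl is nullable, continue.
Add FIRST(Term) = { 'do', 'if', 'while' }; Term is not nullable, stop.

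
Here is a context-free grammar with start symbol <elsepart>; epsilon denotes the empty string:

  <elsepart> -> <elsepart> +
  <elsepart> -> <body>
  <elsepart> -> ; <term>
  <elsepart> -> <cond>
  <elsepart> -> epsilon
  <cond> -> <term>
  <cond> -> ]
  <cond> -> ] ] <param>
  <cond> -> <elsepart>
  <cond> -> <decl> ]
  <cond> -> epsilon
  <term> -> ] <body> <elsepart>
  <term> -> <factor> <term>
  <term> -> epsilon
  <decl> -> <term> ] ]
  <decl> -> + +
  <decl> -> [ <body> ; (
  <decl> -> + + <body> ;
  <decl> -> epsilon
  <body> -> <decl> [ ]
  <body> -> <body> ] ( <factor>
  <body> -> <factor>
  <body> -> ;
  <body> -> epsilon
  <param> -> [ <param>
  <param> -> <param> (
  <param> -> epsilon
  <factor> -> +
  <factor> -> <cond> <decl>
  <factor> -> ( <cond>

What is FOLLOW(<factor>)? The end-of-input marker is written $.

In <term> -> <factor> <term>: add FIRST(<term>)\{epsilon} = { (, +, ;, [, ] }.
  Since <term> is nullable, also add FOLLOW(<term>) = { $, (, +, ;, [, ] }.
In <body> -> <body> ] ( <factor>: <factor> is at the end, add FOLLOW(<body>) = { $, (, +, ;, [, ] }.
In <body> -> <factor>: <factor> is at the end, add FOLLOW(<body>) = { $, (, +, ;, [, ] }.
Union: FOLLOW(<factor>) = { $, (, +, ;, [, ] }.

{ $, (, +, ;, [, ] }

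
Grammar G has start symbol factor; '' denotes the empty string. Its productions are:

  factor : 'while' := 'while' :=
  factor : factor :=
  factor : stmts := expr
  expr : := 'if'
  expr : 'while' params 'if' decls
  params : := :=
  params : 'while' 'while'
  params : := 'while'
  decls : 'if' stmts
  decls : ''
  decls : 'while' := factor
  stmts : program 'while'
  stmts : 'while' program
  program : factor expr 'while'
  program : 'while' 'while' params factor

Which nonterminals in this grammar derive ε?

Directly nullable (have an ''-production): decls.
No other nonterminal has a production whose RHS symbols are all nullable.

{ decls }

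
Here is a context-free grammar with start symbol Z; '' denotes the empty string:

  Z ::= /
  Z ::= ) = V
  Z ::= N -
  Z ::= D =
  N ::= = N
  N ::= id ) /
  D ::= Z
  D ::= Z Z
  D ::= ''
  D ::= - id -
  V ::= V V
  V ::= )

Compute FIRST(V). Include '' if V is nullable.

{ ) }

From V ::= V V: add FIRST(V) = { ) }.
V ::= ) contributes {)}.
Union: FIRST(V) = { ) }.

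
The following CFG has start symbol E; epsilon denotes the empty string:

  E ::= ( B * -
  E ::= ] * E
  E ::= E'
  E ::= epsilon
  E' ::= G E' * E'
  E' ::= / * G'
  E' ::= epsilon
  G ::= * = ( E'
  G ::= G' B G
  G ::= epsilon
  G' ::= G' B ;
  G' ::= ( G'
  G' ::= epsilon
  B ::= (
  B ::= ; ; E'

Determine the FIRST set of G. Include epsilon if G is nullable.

{ (, *, ;, epsilon }

G ::= * = ( E' contributes {*}.
From G ::= G' B G: G' nullable, take FIRST(G') ∪ FIRST(B) = { (, ; }.
G ::= epsilon contributes epsilon.
Union: FIRST(G) = { (, *, ;, epsilon }.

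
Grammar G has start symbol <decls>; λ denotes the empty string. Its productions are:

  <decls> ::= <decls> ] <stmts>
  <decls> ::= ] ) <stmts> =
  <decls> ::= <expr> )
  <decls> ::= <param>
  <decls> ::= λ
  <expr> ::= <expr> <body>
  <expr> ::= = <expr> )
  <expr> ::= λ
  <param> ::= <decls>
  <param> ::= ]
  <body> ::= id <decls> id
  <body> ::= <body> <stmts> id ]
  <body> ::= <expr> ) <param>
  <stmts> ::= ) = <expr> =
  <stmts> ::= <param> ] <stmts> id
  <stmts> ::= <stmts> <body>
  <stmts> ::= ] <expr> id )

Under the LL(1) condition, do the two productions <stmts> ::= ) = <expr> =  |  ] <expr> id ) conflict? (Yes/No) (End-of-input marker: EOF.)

No

FIRST() = <expr> =) = { ) } and FIRST(] <expr> id )) = { ] }.
The FIRST sets are disjoint and neither alternative is nullable — no conflict.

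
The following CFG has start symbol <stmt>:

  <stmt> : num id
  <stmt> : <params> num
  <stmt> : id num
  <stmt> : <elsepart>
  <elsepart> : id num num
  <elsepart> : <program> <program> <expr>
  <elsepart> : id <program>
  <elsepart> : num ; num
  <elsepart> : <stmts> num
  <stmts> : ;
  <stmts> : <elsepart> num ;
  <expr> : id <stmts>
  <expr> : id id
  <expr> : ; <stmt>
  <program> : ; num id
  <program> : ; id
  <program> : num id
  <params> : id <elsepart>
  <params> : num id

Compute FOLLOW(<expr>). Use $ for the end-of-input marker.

In <elsepart> : <program> <program> <expr>: <expr> is at the end, add FOLLOW(<elsepart>) = { $, num }.
Union: FOLLOW(<expr>) = { $, num }.

{ $, num }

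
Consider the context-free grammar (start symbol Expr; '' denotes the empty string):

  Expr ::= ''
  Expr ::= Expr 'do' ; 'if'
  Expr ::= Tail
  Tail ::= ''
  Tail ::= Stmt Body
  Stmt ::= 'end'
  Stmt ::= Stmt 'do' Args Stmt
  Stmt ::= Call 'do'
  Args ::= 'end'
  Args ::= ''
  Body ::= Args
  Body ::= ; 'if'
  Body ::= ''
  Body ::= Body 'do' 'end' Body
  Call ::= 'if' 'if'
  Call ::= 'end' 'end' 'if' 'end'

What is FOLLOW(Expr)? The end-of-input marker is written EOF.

Expr is the start symbol, so EOF ∈ FOLLOW(Expr).
In Expr ::= Expr 'do' ; 'if': add FIRST('do' ; 'if') = { 'do' }.
Union: FOLLOW(Expr) = { EOF, 'do' }.

{ EOF, 'do' }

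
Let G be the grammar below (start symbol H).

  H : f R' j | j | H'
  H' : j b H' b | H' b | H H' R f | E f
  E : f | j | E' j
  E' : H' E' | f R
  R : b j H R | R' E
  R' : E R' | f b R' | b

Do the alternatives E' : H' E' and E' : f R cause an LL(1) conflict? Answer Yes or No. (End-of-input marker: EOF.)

Yes

FIRST(H' E') = { f, j } and FIRST(f R) = { f }.
Both contain f, so the two alternatives are not disjoint — LL(1) conflict.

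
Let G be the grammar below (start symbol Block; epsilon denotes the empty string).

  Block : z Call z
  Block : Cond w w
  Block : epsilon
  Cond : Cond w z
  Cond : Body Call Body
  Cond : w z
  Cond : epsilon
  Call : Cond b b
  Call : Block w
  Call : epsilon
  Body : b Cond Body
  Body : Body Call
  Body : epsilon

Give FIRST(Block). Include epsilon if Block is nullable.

Block : z Call z contributes {z}.
From Block : Cond w w: Cond nullable, take FIRST(Cond) ∪ {w} = { b, w, z }.
Block : epsilon contributes epsilon.
Union: FIRST(Block) = { b, w, z, epsilon }.

{ b, w, z, epsilon }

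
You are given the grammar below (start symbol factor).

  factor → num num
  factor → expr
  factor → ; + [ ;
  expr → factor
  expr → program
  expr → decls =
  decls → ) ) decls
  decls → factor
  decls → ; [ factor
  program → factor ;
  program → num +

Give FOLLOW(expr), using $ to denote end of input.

{ $, ;, = }

In factor → expr: expr is at the end, add FOLLOW(factor) = { $, ;, = }.
Union: FOLLOW(expr) = { $, ;, = }.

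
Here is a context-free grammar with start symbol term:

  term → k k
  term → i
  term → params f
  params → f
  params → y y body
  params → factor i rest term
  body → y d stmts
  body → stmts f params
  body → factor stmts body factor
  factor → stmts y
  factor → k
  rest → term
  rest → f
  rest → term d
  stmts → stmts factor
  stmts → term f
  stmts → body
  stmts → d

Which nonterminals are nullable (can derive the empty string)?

{ } (none)

No nonterminal has an empty production or an RHS whose symbols are all nullable.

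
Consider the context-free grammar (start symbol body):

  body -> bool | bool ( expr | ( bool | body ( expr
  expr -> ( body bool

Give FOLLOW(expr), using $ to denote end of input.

{ $, (, bool }

In body -> bool ( expr: expr is at the end, add FOLLOW(body) = { $, (, bool }.
In body -> body ( expr: expr is at the end, add FOLLOW(body) = { $, (, bool }.
Union: FOLLOW(expr) = { $, (, bool }.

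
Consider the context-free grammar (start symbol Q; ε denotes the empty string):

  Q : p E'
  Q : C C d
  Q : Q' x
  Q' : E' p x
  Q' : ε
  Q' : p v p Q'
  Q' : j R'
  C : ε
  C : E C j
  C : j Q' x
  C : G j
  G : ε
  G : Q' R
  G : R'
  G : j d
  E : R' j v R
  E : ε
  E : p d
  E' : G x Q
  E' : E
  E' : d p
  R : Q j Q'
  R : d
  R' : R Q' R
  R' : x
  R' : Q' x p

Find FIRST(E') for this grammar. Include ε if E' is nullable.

From E' : G x Q: G nullable, take FIRST(G) ∪ {x} = { d, j, p, x }.
From E' : E: add FIRST(E) = { d, j, p, x, ε } (including ε since E is nullable).
E' : d p contributes {d}.
Union: FIRST(E') = { d, j, p, x, ε }.

{ d, j, p, x, ε }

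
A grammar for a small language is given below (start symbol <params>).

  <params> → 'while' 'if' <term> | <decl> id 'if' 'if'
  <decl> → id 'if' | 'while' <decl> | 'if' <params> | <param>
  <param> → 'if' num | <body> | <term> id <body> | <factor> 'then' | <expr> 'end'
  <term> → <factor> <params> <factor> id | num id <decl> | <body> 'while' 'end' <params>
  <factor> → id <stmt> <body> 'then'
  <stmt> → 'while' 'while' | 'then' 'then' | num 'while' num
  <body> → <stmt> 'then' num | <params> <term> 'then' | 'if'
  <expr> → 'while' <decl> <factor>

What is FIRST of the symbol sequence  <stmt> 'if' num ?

{ 'then', 'while', num }

Add FIRST(<stmt>) = { 'then', 'while', num }; <stmt> is not nullable, stop.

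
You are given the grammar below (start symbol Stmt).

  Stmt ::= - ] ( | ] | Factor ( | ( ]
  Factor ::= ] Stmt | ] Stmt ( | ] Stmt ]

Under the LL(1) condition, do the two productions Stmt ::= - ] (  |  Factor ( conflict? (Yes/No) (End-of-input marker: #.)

No

FIRST(- ] () = { - } and FIRST(Factor () = { ] }.
The FIRST sets are disjoint and neither alternative is nullable — no conflict.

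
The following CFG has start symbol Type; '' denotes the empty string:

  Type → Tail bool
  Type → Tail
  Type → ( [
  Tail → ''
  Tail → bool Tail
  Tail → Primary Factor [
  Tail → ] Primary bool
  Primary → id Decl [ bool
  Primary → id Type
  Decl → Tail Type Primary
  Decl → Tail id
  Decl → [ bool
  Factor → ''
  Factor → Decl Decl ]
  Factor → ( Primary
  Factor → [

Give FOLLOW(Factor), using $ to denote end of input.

In Tail → Primary Factor [: add FIRST([) = { [ }.
Union: FOLLOW(Factor) = { [ }.

{ [ }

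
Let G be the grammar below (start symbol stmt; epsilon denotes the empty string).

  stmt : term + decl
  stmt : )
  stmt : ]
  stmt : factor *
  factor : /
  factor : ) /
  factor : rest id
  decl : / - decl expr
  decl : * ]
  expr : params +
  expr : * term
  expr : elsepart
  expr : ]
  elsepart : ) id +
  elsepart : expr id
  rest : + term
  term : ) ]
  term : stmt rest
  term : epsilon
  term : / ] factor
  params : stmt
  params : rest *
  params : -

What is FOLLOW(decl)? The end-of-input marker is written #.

In stmt : term + decl: decl is at the end, add FOLLOW(stmt) = { #, + }.
In decl : / - decl expr: add FIRST(expr) = { ), *, +, -, /, ] }.
Union: FOLLOW(decl) = { #, ), *, +, -, /, ] }.

{ #, ), *, +, -, /, ] }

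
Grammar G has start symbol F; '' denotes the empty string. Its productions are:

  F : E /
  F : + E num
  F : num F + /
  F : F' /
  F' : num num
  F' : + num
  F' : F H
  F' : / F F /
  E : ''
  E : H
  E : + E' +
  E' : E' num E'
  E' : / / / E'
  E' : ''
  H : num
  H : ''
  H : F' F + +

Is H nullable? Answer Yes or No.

Yes

H has an ''-production, so H ⇒ ''.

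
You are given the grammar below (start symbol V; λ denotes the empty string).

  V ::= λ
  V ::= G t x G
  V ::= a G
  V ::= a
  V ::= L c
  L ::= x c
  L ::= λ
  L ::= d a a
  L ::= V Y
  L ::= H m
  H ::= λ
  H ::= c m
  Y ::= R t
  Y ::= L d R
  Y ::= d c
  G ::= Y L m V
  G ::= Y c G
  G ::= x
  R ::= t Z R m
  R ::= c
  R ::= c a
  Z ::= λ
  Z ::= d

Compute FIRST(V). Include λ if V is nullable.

V ::= λ contributes λ.
From V ::= G t x G: add FIRST(G) = { a, c, d, m, t, x }.
V ::= a G contributes {a}.
V ::= a contributes {a}.
From V ::= L c: L nullable, take FIRST(L) ∪ {c} = { a, c, d, m, t, x }.
Union: FIRST(V) = { a, c, d, m, t, x, λ }.

{ a, c, d, m, t, x, λ }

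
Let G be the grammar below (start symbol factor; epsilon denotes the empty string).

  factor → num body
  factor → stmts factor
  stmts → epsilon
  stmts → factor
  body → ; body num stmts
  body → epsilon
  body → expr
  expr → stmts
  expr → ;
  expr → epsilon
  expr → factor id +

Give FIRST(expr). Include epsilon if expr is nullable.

{ ;, num, epsilon }

From expr → stmts: add FIRST(stmts) = { num, epsilon } (including epsilon since stmts is nullable).
expr → ; contributes {;}.
expr → epsilon contributes epsilon.
From expr → factor id +: add FIRST(factor) = { num }.
Union: FIRST(expr) = { ;, num, epsilon }.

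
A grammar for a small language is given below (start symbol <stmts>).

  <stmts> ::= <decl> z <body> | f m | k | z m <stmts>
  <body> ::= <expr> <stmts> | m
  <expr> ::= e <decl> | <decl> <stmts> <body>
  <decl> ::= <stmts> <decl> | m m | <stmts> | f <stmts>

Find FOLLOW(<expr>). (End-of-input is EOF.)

In <body> ::= <expr> <stmts>: add FIRST(<stmts>) = { f, k, m, z }.
Union: FOLLOW(<expr>) = { f, k, m, z }.

{ f, k, m, z }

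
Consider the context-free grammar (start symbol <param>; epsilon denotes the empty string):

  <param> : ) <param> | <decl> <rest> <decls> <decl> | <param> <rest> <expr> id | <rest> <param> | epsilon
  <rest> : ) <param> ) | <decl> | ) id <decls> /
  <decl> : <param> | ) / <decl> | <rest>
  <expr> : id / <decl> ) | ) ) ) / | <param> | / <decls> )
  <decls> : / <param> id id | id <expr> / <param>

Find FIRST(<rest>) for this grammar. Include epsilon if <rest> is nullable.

<rest> : ) <param> ) contributes {)}.
From <rest> : <decl>: add FIRST(<decl>) = { ), /, id, epsilon } (including epsilon since <decl> is nullable).
<rest> : ) id <decls> / contributes {)}.
Union: FIRST(<rest>) = { ), /, id, epsilon }.

{ ), /, id, epsilon }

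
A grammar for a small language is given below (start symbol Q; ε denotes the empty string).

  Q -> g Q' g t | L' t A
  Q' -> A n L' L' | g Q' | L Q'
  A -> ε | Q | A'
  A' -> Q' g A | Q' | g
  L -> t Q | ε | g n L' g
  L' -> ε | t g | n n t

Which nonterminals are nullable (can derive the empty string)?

Directly nullable (have an ε-production): A, L, L'.
No other nonterminal has a production whose RHS symbols are all nullable.

{ A, L, L' }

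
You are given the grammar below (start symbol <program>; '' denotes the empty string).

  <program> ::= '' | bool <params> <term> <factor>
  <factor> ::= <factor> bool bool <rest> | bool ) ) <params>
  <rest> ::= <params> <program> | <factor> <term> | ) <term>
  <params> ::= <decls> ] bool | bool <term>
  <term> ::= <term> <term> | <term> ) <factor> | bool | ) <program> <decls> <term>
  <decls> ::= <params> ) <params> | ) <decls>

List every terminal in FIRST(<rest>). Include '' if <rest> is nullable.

From <rest> ::= <params> <program>: add FIRST(<params>) = { ), bool }.
From <rest> ::= <factor> <term>: add FIRST(<factor>) = { bool }.
<rest> ::= ) <term> contributes {)}.
Union: FIRST(<rest>) = { ), bool }.

{ ), bool }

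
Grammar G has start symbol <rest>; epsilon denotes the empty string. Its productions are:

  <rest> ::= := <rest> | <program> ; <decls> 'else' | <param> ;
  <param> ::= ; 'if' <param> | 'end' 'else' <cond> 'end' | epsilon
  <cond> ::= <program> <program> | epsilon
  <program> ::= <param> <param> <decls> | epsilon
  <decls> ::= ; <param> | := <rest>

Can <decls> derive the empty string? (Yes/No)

Nullable nonterminals: <cond>, <param>, <program>.
No production of <decls> has an RHS whose symbols are all nullable, so <decls> is not nullable.

No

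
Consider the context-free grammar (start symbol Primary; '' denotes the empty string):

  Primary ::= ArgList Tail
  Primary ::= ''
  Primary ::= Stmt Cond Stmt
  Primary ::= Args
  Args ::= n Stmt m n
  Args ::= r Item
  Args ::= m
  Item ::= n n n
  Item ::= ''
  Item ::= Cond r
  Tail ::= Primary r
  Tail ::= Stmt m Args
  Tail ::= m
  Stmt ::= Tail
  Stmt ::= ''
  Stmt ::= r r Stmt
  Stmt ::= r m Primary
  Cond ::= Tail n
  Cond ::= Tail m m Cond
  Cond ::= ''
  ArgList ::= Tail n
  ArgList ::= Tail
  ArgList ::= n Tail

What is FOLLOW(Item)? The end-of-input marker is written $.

{ $, m, n, r }

In Args ::= r Item: Item is at the end, add FOLLOW(Args) = { $, m, n, r }.
Union: FOLLOW(Item) = { $, m, n, r }.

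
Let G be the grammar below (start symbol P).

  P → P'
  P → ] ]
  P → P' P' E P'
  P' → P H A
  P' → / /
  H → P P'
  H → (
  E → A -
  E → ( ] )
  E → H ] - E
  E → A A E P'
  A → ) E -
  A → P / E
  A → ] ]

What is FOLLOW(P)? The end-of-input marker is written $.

{ $, (, /, ] }

P is the start symbol, so $ ∈ FOLLOW(P).
In P' → P H A: add FIRST(H A) = { (, /, ] }.
In H → P P': add FIRST(P') = { /, ] }.
In A → P / E: add FIRST(/ E) = { / }.
Union: FOLLOW(P) = { $, (, /, ] }.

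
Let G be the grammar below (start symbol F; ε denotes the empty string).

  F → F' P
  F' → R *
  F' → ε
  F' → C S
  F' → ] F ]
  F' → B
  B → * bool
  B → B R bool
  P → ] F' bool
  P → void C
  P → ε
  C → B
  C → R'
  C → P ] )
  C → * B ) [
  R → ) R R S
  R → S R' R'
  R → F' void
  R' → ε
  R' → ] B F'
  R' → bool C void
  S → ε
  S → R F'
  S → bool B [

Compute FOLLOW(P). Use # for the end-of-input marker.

In F → F' P: P is at the end, add FOLLOW(F) = { #, ] }.
In C → P ] ): add FIRST(] )) = { ] }.
Union: FOLLOW(P) = { #, ] }.

{ #, ] }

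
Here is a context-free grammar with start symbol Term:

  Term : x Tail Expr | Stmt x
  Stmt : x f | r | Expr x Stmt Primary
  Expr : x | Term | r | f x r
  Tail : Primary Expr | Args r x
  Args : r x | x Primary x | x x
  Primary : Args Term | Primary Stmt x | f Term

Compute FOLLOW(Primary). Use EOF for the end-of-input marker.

{ f, r, x }

In Stmt : Expr x Stmt Primary: Primary is at the end, add FOLLOW(Stmt) = { f, r, x }.
In Tail : Primary Expr: add FIRST(Expr) = { f, r, x }.
In Args : x Primary x: add FIRST(x) = { x }.
In Primary : Primary Stmt x: add FIRST(Stmt x) = { f, r, x }.
Union: FOLLOW(Primary) = { f, r, x }.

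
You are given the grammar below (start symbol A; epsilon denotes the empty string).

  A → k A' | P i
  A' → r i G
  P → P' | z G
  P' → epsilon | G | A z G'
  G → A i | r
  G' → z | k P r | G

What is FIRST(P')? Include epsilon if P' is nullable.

P' → epsilon contributes epsilon.
From P' → G: add FIRST(G) = { i, k, r, z }.
From P' → A z G': add FIRST(A) = { i, k, r, z }.
Union: FIRST(P') = { i, k, r, z, epsilon }.

{ i, k, r, z, epsilon }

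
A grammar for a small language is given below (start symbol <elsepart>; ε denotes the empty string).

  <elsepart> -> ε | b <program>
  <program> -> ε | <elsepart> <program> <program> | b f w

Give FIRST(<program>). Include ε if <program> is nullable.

<program> -> ε contributes ε.
From <program> -> <elsepart> <program> <program>: <elsepart>, <program>, <program> nullable, take FIRST(<elsepart>) ∪ FIRST(<program>) ∪ FIRST(<program>) = { b }; also ε since the whole RHS is nullable.
<program> -> b f w contributes {b}.
Union: FIRST(<program>) = { b, ε }.

{ b, ε }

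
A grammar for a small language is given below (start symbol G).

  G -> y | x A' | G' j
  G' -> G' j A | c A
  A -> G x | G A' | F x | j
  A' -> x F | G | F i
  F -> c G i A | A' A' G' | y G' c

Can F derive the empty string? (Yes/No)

No

No nonterminal in this grammar is nullable.
No production of F has an RHS whose symbols are all nullable, so F is not nullable.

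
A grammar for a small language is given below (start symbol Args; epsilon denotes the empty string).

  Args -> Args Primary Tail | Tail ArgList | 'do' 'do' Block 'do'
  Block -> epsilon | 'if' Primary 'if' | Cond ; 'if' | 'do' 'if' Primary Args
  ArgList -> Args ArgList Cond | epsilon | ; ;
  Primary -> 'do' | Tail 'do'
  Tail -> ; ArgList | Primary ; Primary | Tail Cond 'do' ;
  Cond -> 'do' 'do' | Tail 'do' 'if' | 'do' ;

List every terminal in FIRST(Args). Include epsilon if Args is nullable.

{ 'do', ; }

From Args -> Args Primary Tail: add FIRST(Args) = { 'do', ; }.
From Args -> Tail ArgList: add FIRST(Tail) = { 'do', ; }.
Args -> 'do' 'do' Block 'do' contributes {'do'}.
Union: FIRST(Args) = { 'do', ; }.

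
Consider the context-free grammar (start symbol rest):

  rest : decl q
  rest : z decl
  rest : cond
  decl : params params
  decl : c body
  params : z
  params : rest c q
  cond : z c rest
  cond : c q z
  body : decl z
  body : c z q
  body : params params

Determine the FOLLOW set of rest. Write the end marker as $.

{ $, c }

rest is the start symbol, so $ ∈ FOLLOW(rest).
In params : rest c q: add FIRST(c q) = { c }.
In cond : z c rest: rest is at the end, add FOLLOW(cond) = { $, c }.
Union: FOLLOW(rest) = { $, c }.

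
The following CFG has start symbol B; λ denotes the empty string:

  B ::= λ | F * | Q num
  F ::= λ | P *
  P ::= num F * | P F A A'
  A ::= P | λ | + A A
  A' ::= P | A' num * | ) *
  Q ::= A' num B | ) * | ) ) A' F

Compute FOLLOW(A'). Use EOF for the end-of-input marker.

In P ::= P F A A': A' is at the end, add FOLLOW(P) = { ), *, +, num }.
In A' ::= A' num *: add FIRST(num *) = { num }.
In Q ::= A' num B: add FIRST(num B) = { num }.
In Q ::= ) ) A' F: add FIRST(F)\{λ} = { num }.
  Since F is nullable, also add FOLLOW(Q) = { num }.
Union: FOLLOW(A') = { ), *, +, num }.

{ ), *, +, num }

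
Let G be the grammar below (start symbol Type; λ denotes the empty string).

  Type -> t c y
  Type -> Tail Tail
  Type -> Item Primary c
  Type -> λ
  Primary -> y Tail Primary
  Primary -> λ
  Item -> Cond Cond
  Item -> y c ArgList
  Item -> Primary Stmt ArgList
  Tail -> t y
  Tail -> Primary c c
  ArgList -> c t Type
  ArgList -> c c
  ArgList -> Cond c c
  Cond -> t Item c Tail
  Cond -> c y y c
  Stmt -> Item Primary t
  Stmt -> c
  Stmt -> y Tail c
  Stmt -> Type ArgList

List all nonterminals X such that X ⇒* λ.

Directly nullable (have an λ-production): Type, Primary.
No other nonterminal has a production whose RHS symbols are all nullable.

{ Primary, Type }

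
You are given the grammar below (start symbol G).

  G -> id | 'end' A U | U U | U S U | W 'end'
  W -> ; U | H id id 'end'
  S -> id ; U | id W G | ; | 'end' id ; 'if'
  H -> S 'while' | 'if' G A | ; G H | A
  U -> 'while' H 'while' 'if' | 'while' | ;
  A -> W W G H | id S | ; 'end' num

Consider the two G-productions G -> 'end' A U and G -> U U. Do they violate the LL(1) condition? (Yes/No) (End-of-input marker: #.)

FIRST('end' A U) = { 'end' } and FIRST(U U) = { 'while', ; }.
The FIRST sets are disjoint and neither alternative is nullable — no conflict.

No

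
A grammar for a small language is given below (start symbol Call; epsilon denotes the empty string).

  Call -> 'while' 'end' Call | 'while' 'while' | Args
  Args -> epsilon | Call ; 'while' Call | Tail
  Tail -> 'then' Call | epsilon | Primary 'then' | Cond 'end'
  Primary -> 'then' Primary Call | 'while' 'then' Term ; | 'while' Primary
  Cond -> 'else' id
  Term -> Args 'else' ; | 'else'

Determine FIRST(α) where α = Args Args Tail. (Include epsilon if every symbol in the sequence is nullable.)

Add FIRST(Args)\{epsilon} = { 'else', 'then', 'while', ; }; Args is nullable, continue.
Add FIRST(Args)\{epsilon} = { 'else', 'then', 'while', ; }; Args is nullable, continue.
Add FIRST(Tail)\{epsilon} = { 'else', 'then', 'while' }; Tail is nullable, continue.
Every symbol is nullable, so include epsilon.

{ 'else', 'then', 'while', ;, epsilon }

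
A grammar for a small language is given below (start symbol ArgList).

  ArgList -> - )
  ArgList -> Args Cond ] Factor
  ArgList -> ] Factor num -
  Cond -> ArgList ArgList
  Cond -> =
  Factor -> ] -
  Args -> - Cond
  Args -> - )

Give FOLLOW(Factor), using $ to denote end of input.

{ $, -, =, ], num }

In ArgList -> Args Cond ] Factor: Factor is at the end, add FOLLOW(ArgList) = { $, -, =, ] }.
In ArgList -> ] Factor num -: add FIRST(num -) = { num }.
Union: FOLLOW(Factor) = { $, -, =, ], num }.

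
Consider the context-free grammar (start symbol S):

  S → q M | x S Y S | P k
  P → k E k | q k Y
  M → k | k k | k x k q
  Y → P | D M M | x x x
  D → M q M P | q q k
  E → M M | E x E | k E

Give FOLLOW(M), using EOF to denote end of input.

{ EOF, k, q, x }

In S → q M: M is at the end, add FOLLOW(S) = { EOF, k, q, x }.
In Y → D M M: add FIRST(M) = { k }.
In Y → D M M: M is at the end, add FOLLOW(Y) = { k, q, x }.
In D → M q M P: add FIRST(q M P) = { q }.
In D → M q M P: add FIRST(P) = { k, q }.
In E → M M: add FIRST(M) = { k }.
In E → M M: M is at the end, add FOLLOW(E) = { k, x }.
Union: FOLLOW(M) = { EOF, k, q, x }.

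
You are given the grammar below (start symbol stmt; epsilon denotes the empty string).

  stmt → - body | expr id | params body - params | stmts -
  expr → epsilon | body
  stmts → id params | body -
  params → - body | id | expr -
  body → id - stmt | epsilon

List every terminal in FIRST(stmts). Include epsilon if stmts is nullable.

stmts → id params contributes {id}.
From stmts → body -: body nullable, take FIRST(body) ∪ {-} = { -, id }.
Union: FIRST(stmts) = { -, id }.

{ -, id }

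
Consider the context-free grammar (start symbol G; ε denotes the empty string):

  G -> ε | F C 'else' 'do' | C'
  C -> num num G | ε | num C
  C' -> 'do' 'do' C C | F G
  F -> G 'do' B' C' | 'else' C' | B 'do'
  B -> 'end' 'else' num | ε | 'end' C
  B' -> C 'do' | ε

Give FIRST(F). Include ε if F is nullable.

From F -> G 'do' B' C': G nullable, take FIRST(G) ∪ {'do'} = { 'do', 'else', 'end' }.
F -> 'else' C' contributes {'else'}.
From F -> B 'do': B nullable, take FIRST(B) ∪ {'do'} = { 'do', 'end' }.
Union: FIRST(F) = { 'do', 'else', 'end' }.

{ 'do', 'else', 'end' }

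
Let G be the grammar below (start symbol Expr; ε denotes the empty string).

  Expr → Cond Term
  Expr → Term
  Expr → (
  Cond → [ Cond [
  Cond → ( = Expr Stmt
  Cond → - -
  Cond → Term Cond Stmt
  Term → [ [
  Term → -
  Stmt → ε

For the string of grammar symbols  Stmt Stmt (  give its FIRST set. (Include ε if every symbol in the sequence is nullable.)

Add FIRST(Stmt)\{ε} = {  }; Stmt is nullable, continue.
Add FIRST(Stmt)\{ε} = {  }; Stmt is nullable, continue.
( is a terminal; add {(} and stop.

{ ( }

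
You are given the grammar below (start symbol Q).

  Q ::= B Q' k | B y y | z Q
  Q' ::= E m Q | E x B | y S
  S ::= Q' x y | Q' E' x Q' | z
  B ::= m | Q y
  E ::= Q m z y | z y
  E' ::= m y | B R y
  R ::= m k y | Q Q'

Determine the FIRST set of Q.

From Q ::= B Q' k: add FIRST(B) = { m, z }.
From Q ::= B y y: add FIRST(B) = { m, z }.
Q ::= z Q contributes {z}.
Union: FIRST(Q) = { m, z }.

{ m, z }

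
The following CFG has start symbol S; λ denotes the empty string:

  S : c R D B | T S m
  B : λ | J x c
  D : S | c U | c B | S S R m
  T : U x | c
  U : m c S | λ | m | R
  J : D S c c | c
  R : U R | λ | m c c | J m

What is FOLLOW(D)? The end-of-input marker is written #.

In S : c R D B: add FIRST(B)\{λ} = { c, m, x }.
  Since B is nullable, also add FOLLOW(S) = { #, c, m, x }.
In J : D S c c: add FIRST(S c c) = { c, m, x }.
Union: FOLLOW(D) = { #, c, m, x }.

{ #, c, m, x }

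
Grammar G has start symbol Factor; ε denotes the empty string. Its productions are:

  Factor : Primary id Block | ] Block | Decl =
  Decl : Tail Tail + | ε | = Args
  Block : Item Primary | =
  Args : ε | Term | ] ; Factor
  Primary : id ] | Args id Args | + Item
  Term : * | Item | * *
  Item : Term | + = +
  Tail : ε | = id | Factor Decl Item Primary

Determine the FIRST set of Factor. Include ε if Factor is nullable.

From Factor : Primary id Block: add FIRST(Primary) = { *, +, ], id }.
Factor : ] Block contributes {]}.
From Factor : Decl =: Decl nullable, take FIRST(Decl) ∪ {=} = { *, +, =, ], id }.
Union: FIRST(Factor) = { *, +, =, ], id }.

{ *, +, =, ], id }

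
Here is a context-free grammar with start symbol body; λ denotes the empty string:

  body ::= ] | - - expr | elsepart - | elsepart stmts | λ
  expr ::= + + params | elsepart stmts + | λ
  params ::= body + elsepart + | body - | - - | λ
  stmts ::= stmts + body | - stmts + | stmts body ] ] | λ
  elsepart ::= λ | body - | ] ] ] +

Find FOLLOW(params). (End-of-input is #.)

{ #, +, -, ] }

In expr ::= + + params: params is at the end, add FOLLOW(expr) = { #, +, -, ] }.
Union: FOLLOW(params) = { #, +, -, ] }.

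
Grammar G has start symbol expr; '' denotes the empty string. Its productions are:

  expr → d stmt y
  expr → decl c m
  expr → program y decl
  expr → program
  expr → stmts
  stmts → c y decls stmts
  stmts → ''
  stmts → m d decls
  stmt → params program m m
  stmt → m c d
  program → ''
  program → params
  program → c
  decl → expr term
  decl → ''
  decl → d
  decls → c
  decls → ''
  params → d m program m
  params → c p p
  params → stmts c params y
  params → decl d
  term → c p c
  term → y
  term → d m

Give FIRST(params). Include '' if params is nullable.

params → d m program m contributes {d}.
params → c p p contributes {c}.
From params → stmts c params y: stmts nullable, take FIRST(stmts) ∪ {c} = { c, m }.
From params → decl d: decl nullable, take FIRST(decl) ∪ {d} = { c, d, m, y }.
Union: FIRST(params) = { c, d, m, y }.

{ c, d, m, y }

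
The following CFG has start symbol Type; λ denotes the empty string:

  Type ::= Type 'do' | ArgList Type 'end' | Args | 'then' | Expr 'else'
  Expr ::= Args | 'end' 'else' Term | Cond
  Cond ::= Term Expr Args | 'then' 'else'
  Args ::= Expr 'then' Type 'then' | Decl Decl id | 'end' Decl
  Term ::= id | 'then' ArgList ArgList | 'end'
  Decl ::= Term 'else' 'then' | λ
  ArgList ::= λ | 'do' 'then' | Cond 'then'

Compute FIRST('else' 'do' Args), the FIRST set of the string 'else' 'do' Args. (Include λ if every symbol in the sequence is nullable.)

{ 'else' }

'else' is a terminal; add {'else'} and stop.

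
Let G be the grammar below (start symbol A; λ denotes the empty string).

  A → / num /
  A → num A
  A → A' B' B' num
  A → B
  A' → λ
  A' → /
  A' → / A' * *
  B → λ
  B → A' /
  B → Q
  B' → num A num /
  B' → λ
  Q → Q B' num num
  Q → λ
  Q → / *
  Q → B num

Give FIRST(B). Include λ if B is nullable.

{ /, num, λ }

B → λ contributes λ.
From B → A' /: A' nullable, take FIRST(A') ∪ {/} = { / }.
From B → Q: add FIRST(Q) = { /, num, λ } (including λ since Q is nullable).
Union: FIRST(B) = { /, num, λ }.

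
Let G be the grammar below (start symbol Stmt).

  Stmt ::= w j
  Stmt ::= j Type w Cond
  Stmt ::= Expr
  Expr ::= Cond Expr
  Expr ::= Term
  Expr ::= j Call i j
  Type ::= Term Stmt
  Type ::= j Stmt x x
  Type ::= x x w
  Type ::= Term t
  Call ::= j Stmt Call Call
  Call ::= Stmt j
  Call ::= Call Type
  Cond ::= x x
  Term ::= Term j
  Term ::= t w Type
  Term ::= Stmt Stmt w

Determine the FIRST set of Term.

From Term ::= Term j: add FIRST(Term) = { j, t, w, x }.
Term ::= t w Type contributes {t}.
From Term ::= Stmt Stmt w: add FIRST(Stmt) = { j, t, w, x }.
Union: FIRST(Term) = { j, t, w, x }.

{ j, t, w, x }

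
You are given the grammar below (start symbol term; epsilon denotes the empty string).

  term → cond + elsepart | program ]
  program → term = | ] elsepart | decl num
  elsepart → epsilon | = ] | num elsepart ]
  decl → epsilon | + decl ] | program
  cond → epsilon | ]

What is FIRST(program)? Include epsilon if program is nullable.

From program → term =: add FIRST(term) = { +, ], num }.
program → ] elsepart contributes {]}.
From program → decl num: decl nullable, take FIRST(decl) ∪ {num} = { +, ], num }.
Union: FIRST(program) = { +, ], num }.

{ +, ], num }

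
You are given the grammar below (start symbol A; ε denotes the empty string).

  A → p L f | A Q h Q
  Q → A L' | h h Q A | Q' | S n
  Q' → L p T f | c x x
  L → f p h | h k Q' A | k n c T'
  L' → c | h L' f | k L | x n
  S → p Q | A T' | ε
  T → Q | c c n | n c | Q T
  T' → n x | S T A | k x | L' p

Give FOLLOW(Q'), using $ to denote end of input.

In Q → Q': Q' is at the end, add FOLLOW(Q) = { $, c, f, h, k, n, p, x }.
In L → h k Q' A: add FIRST(A) = { p }.
Union: FOLLOW(Q') = { $, c, f, h, k, n, p, x }.

{ $, c, f, h, k, n, p, x }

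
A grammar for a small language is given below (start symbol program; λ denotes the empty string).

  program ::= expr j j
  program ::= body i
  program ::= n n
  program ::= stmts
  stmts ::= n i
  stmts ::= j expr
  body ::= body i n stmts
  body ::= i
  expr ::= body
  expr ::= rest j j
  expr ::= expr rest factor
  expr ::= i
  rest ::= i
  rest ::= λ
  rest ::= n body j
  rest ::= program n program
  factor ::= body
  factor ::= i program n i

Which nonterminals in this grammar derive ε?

Directly nullable (have an λ-production): rest.
No other nonterminal has a production whose RHS symbols are all nullable.

{ rest }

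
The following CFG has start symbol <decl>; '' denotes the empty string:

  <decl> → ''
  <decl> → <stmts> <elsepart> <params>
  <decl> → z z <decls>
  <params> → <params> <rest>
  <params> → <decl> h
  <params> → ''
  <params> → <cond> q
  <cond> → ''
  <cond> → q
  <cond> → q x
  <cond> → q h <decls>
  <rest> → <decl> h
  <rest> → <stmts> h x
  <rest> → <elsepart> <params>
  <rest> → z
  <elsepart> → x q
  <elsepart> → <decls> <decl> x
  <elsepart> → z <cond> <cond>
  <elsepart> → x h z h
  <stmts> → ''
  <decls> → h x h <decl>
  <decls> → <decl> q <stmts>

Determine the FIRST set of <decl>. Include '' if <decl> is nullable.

<decl> → '' contributes ''.
From <decl> → <stmts> <elsepart> <params>: <stmts> nullable, take FIRST(<stmts>) ∪ FIRST(<elsepart>) = { h, q, x, z }.
<decl> → z z <decls> contributes {z}.
Union: FIRST(<decl>) = { h, q, x, z, '' }.

{ h, q, x, z, '' }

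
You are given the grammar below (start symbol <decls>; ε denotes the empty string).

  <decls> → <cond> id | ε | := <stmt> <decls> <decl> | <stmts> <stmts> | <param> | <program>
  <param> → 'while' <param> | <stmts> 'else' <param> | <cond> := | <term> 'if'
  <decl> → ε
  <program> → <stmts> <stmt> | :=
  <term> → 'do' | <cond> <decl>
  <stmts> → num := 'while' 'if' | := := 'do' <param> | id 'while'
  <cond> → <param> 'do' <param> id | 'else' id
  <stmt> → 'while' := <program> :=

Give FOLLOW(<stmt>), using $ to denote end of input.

{ $, 'do', 'else', 'while', :=, id, num }

In <decls> → := <stmt> <decls> <decl>: add FIRST(<decls> <decl>)\{ε} = { 'do', 'else', 'while', :=, id, num }.
  Since <decls> <decl> is nullable, also add FOLLOW(<decls>) = { $ }.
In <program> → <stmts> <stmt>: <stmt> is at the end, add FOLLOW(<program>) = { $, := }.
Union: FOLLOW(<stmt>) = { $, 'do', 'else', 'while', :=, id, num }.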